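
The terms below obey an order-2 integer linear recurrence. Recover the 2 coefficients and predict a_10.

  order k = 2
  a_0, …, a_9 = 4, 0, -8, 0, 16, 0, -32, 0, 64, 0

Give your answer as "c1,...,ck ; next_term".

  a_2 = 0·0 + -2·4 = -8
  a_3 = 0·-8 + -2·0 = 0
  a_4 = 0·0 + -2·-8 = 16
  a_5 = 0·16 + -2·0 = 0
  a_6 = 0·0 + -2·16 = -32
  a_7 = 0·-32 + -2·0 = 0
  a_8 = 0·0 + -2·-32 = 64
  a_9 = 0·64 + -2·0 = 0
  a_10 = 0·0 + -2·64 = -128

0,-2 ; -128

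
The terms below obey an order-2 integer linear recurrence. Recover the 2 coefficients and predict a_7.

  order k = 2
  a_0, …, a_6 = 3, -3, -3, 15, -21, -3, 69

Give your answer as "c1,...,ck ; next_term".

-2,-3 ; -129

  a_2 = -2·-3 + -3·3 = -3
  a_3 = -2·-3 + -3·-3 = 15
  a_4 = -2·15 + -3·-3 = -21
  a_5 = -2·-21 + -3·15 = -3
  a_6 = -2·-3 + -3·-21 = 69
  a_7 = -2·69 + -3·-3 = -129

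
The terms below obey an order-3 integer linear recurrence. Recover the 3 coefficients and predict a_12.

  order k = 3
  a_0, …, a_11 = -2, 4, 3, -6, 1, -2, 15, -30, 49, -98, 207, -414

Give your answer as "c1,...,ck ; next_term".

-2,-1,-2 ; 817

  a_3 = -2·3 + -1·4 + -2·-2 = -6
  a_4 = -2·-6 + -1·3 + -2·4 = 1
  a_5 = -2·1 + -1·-6 + -2·3 = -2
  a_6 = -2·-2 + -1·1 + -2·-6 = 15
  a_7 = -2·15 + -1·-2 + -2·1 = -30
  a_8 = -2·-30 + -1·15 + -2·-2 = 49
  a_9 = -2·49 + -1·-30 + -2·15 = -98
  a_10 = -2·-98 + -1·49 + -2·-30 = 207
  a_11 = -2·207 + -1·-98 + -2·49 = -414
  a_12 = -2·-414 + -1·207 + -2·-98 = 817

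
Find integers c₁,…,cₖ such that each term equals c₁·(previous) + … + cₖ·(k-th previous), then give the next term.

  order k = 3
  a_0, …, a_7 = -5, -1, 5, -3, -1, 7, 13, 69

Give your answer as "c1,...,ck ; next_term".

4,3,4 ; 343

  a_3 = 4·5 + 3·-1 + 4·-5 = -3
  a_4 = 4·-3 + 3·5 + 4·-1 = -1
  a_5 = 4·-1 + 3·-3 + 4·5 = 7
  a_6 = 4·7 + 3·-1 + 4·-3 = 13
  a_7 = 4·13 + 3·7 + 4·-1 = 69
  a_8 = 4·69 + 3·13 + 4·7 = 343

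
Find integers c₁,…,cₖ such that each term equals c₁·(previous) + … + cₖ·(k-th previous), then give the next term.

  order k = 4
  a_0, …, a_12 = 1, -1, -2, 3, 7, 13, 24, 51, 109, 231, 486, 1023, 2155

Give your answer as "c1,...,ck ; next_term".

  a_4 = 2·3 + 0·-2 + 0·-1 + 1·1 = 7
  a_5 = 2·7 + 0·3 + 0·-2 + 1·-1 = 13
  a_6 = 2·13 + 0·7 + 0·3 + 1·-2 = 24
  a_7 = 2·24 + 0·13 + 0·7 + 1·3 = 51
  a_8 = 2·51 + 0·24 + 0·13 + 1·7 = 109
  a_9 = 2·109 + 0·51 + 0·24 + 1·13 = 231
  a_10 = 2·231 + 0·109 + 0·51 + 1·24 = 486
  a_11 = 2·486 + 0·231 + 0·109 + 1·51 = 1023
  a_12 = 2·1023 + 0·486 + 0·231 + 1·109 = 2155
  a_13 = 2·2155 + 0·1023 + 0·486 + 1·231 = 4541

2,0,0,1 ; 4541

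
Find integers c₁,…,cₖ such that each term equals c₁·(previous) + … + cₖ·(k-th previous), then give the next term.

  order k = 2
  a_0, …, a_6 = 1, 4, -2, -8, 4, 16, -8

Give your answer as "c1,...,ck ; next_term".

0,-2 ; -32

  a_2 = 0·4 + -2·1 = -2
  a_3 = 0·-2 + -2·4 = -8
  a_4 = 0·-8 + -2·-2 = 4
  a_5 = 0·4 + -2·-8 = 16
  a_6 = 0·16 + -2·4 = -8
  a_7 = 0·-8 + -2·16 = -32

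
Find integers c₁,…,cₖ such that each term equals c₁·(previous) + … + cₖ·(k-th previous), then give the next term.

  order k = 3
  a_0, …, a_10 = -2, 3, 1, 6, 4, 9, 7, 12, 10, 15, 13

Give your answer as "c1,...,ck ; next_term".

  a_3 = 1·1 + 1·3 + -1·-2 = 6
  a_4 = 1·6 + 1·1 + -1·3 = 4
  a_5 = 1·4 + 1·6 + -1·1 = 9
  a_6 = 1·9 + 1·4 + -1·6 = 7
  a_7 = 1·7 + 1·9 + -1·4 = 12
  a_8 = 1·12 + 1·7 + -1·9 = 10
  a_9 = 1·10 + 1·12 + -1·7 = 15
  a_10 = 1·15 + 1·10 + -1·12 = 13
  a_11 = 1·13 + 1·15 + -1·10 = 18

1,1,-1 ; 18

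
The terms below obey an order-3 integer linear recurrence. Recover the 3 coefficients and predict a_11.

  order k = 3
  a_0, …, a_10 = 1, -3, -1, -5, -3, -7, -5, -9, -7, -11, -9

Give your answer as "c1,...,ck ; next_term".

  a_3 = 1·-1 + 1·-3 + -1·1 = -5
  a_4 = 1·-5 + 1·-1 + -1·-3 = -3
  a_5 = 1·-3 + 1·-5 + -1·-1 = -7
  a_6 = 1·-7 + 1·-3 + -1·-5 = -5
  a_7 = 1·-5 + 1·-7 + -1·-3 = -9
  a_8 = 1·-9 + 1·-5 + -1·-7 = -7
  a_9 = 1·-7 + 1·-9 + -1·-5 = -11
  a_10 = 1·-11 + 1·-7 + -1·-9 = -9
  a_11 = 1·-9 + 1·-11 + -1·-7 = -13

1,1,-1 ; -13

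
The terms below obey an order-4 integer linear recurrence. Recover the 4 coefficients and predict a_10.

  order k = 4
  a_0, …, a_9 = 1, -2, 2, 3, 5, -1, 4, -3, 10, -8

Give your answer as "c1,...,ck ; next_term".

0,1,-1,1 ; 17

  a_4 = 0·3 + 1·2 + -1·-2 + 1·1 = 5
  a_5 = 0·5 + 1·3 + -1·2 + 1·-2 = -1
  a_6 = 0·-1 + 1·5 + -1·3 + 1·2 = 4
  a_7 = 0·4 + 1·-1 + -1·5 + 1·3 = -3
  a_8 = 0·-3 + 1·4 + -1·-1 + 1·5 = 10
  a_9 = 0·10 + 1·-3 + -1·4 + 1·-1 = -8
  a_10 = 0·-8 + 1·10 + -1·-3 + 1·4 = 17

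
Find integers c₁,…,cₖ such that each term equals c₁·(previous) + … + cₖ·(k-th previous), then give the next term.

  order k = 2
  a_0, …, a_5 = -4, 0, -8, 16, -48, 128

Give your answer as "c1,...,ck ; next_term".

-2,2 ; -352

  a_2 = -2·0 + 2·-4 = -8
  a_3 = -2·-8 + 2·0 = 16
  a_4 = -2·16 + 2·-8 = -48
  a_5 = -2·-48 + 2·16 = 128
  a_6 = -2·128 + 2·-48 = -352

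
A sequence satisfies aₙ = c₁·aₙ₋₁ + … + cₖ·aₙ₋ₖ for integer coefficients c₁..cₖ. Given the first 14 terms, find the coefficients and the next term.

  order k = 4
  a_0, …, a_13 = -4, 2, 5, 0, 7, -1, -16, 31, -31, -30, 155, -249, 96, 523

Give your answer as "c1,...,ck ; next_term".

  a_4 = -1·0 + -1·5 + 2·2 + -2·-4 = 7
  a_5 = -1·7 + -1·0 + 2·5 + -2·2 = -1
  a_6 = -1·-1 + -1·7 + 2·0 + -2·5 = -16
  a_7 = -1·-16 + -1·-1 + 2·7 + -2·0 = 31
  a_8 = -1·31 + -1·-16 + 2·-1 + -2·7 = -31
  a_9 = -1·-31 + -1·31 + 2·-16 + -2·-1 = -30
  a_10 = -1·-30 + -1·-31 + 2·31 + -2·-16 = 155
  a_11 = -1·155 + -1·-30 + 2·-31 + -2·31 = -249
  a_12 = -1·-249 + -1·155 + 2·-30 + -2·-31 = 96
  a_13 = -1·96 + -1·-249 + 2·155 + -2·-30 = 523
  a_14 = -1·523 + -1·96 + 2·-249 + -2·155 = -1427

-1,-1,2,-2 ; -1427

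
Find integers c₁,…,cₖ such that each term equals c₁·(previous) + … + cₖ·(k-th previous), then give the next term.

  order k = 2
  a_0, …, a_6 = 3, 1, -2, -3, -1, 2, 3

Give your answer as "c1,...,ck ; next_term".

  a_2 = 1·1 + -1·3 = -2
  a_3 = 1·-2 + -1·1 = -3
  a_4 = 1·-3 + -1·-2 = -1
  a_5 = 1·-1 + -1·-3 = 2
  a_6 = 1·2 + -1·-1 = 3
  a_7 = 1·3 + -1·2 = 1

1,-1 ; 1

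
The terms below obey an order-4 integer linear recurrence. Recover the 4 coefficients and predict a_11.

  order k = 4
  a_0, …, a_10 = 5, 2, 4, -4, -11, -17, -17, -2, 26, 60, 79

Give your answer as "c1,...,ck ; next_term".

  a_4 = 1·-4 + 0·4 + -1·2 + -1·5 = -11
  a_5 = 1·-11 + 0·-4 + -1·4 + -1·2 = -17
  a_6 = 1·-17 + 0·-11 + -1·-4 + -1·4 = -17
  a_7 = 1·-17 + 0·-17 + -1·-11 + -1·-4 = -2
  a_8 = 1·-2 + 0·-17 + -1·-17 + -1·-11 = 26
  a_9 = 1·26 + 0·-2 + -1·-17 + -1·-17 = 60
  a_10 = 1·60 + 0·26 + -1·-2 + -1·-17 = 79
  a_11 = 1·79 + 0·60 + -1·26 + -1·-2 = 55

1,0,-1,-1 ; 55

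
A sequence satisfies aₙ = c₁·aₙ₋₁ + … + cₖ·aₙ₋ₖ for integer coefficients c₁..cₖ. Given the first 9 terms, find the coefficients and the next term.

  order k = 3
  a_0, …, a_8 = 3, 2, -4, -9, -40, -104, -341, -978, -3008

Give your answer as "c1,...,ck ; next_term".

  a_3 = 2·-4 + 4·2 + -3·3 = -9
  a_4 = 2·-9 + 4·-4 + -3·2 = -40
  a_5 = 2·-40 + 4·-9 + -3·-4 = -104
  a_6 = 2·-104 + 4·-40 + -3·-9 = -341
  a_7 = 2·-341 + 4·-104 + -3·-40 = -978
  a_8 = 2·-978 + 4·-341 + -3·-104 = -3008
  a_9 = 2·-3008 + 4·-978 + -3·-341 = -8905

2,4,-3 ; -8905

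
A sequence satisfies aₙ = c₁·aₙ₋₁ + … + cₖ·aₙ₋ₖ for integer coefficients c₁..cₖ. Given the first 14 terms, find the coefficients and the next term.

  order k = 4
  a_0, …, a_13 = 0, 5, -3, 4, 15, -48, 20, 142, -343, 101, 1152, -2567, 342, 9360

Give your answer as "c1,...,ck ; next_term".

-1,-3,2,-3 ; -18976

  a_4 = -1·4 + -3·-3 + 2·5 + -3·0 = 15
  a_5 = -1·15 + -3·4 + 2·-3 + -3·5 = -48
  a_6 = -1·-48 + -3·15 + 2·4 + -3·-3 = 20
  a_7 = -1·20 + -3·-48 + 2·15 + -3·4 = 142
  a_8 = -1·142 + -3·20 + 2·-48 + -3·15 = -343
  a_9 = -1·-343 + -3·142 + 2·20 + -3·-48 = 101
  a_10 = -1·101 + -3·-343 + 2·142 + -3·20 = 1152
  a_11 = -1·1152 + -3·101 + 2·-343 + -3·142 = -2567
  a_12 = -1·-2567 + -3·1152 + 2·101 + -3·-343 = 342
  a_13 = -1·342 + -3·-2567 + 2·1152 + -3·101 = 9360
  a_14 = -1·9360 + -3·342 + 2·-2567 + -3·1152 = -18976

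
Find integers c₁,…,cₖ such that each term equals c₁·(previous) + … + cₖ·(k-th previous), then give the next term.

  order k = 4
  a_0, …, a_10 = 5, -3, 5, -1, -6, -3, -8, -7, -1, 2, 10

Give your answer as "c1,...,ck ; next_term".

1,0,0,-1 ; 17

  a_4 = 1·-1 + 0·5 + 0·-3 + -1·5 = -6
  a_5 = 1·-6 + 0·-1 + 0·5 + -1·-3 = -3
  a_6 = 1·-3 + 0·-6 + 0·-1 + -1·5 = -8
  a_7 = 1·-8 + 0·-3 + 0·-6 + -1·-1 = -7
  a_8 = 1·-7 + 0·-8 + 0·-3 + -1·-6 = -1
  a_9 = 1·-1 + 0·-7 + 0·-8 + -1·-3 = 2
  a_10 = 1·2 + 0·-1 + 0·-7 + -1·-8 = 10
  a_11 = 1·10 + 0·2 + 0·-1 + -1·-7 = 17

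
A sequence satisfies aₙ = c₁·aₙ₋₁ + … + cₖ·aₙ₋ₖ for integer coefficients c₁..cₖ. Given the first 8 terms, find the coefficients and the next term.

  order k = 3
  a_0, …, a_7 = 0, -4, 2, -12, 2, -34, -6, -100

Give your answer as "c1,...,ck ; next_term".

0,3,1 ; -52

  a_3 = 0·2 + 3·-4 + 1·0 = -12
  a_4 = 0·-12 + 3·2 + 1·-4 = 2
  a_5 = 0·2 + 3·-12 + 1·2 = -34
  a_6 = 0·-34 + 3·2 + 1·-12 = -6
  a_7 = 0·-6 + 3·-34 + 1·2 = -100
  a_8 = 0·-100 + 3·-6 + 1·-34 = -52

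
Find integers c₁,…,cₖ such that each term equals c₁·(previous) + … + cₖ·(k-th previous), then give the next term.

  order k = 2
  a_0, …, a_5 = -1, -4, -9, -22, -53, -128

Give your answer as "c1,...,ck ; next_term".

  a_2 = 2·-4 + 1·-1 = -9
  a_3 = 2·-9 + 1·-4 = -22
  a_4 = 2·-22 + 1·-9 = -53
  a_5 = 2·-53 + 1·-22 = -128
  a_6 = 2·-128 + 1·-53 = -309

2,1 ; -309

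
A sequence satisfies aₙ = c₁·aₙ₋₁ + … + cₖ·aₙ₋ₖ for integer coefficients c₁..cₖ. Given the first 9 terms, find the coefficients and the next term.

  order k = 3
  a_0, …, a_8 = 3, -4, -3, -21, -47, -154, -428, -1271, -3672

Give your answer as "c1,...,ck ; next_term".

  a_3 = 2·-3 + 3·-4 + -1·3 = -21
  a_4 = 2·-21 + 3·-3 + -1·-4 = -47
  a_5 = 2·-47 + 3·-21 + -1·-3 = -154
  a_6 = 2·-154 + 3·-47 + -1·-21 = -428
  a_7 = 2·-428 + 3·-154 + -1·-47 = -1271
  a_8 = 2·-1271 + 3·-428 + -1·-154 = -3672
  a_9 = 2·-3672 + 3·-1271 + -1·-428 = -10729

2,3,-1 ; -10729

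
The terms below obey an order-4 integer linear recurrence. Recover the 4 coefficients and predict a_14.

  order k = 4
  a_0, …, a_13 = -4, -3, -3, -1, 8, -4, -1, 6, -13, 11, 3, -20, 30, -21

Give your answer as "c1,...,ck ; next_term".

  a_4 = -1·-1 + -1·-3 + 0·-3 + -1·-4 = 8
  a_5 = -1·8 + -1·-1 + 0·-3 + -1·-3 = -4
  a_6 = -1·-4 + -1·8 + 0·-1 + -1·-3 = -1
  a_7 = -1·-1 + -1·-4 + 0·8 + -1·-1 = 6
  a_8 = -1·6 + -1·-1 + 0·-4 + -1·8 = -13
  a_9 = -1·-13 + -1·6 + 0·-1 + -1·-4 = 11
  a_10 = -1·11 + -1·-13 + 0·6 + -1·-1 = 3
  a_11 = -1·3 + -1·11 + 0·-13 + -1·6 = -20
  a_12 = -1·-20 + -1·3 + 0·11 + -1·-13 = 30
  a_13 = -1·30 + -1·-20 + 0·3 + -1·11 = -21
  a_14 = -1·-21 + -1·30 + 0·-20 + -1·3 = -12

-1,-1,0,-1 ; -12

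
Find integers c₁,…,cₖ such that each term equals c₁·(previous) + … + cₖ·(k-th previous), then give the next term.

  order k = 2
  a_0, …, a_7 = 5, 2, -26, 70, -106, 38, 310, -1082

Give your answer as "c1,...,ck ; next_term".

-3,-4 ; 2006

  a_2 = -3·2 + -4·5 = -26
  a_3 = -3·-26 + -4·2 = 70
  a_4 = -3·70 + -4·-26 = -106
  a_5 = -3·-106 + -4·70 = 38
  a_6 = -3·38 + -4·-106 = 310
  a_7 = -3·310 + -4·38 = -1082
  a_8 = -3·-1082 + -4·310 = 2006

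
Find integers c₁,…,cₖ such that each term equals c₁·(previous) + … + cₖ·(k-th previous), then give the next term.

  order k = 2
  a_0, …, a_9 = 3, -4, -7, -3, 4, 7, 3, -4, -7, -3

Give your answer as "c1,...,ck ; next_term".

1,-1 ; 4

  a_2 = 1·-4 + -1·3 = -7
  a_3 = 1·-7 + -1·-4 = -3
  a_4 = 1·-3 + -1·-7 = 4
  a_5 = 1·4 + -1·-3 = 7
  a_6 = 1·7 + -1·4 = 3
  a_7 = 1·3 + -1·7 = -4
  a_8 = 1·-4 + -1·3 = -7
  a_9 = 1·-7 + -1·-4 = -3
  a_10 = 1·-3 + -1·-7 = 4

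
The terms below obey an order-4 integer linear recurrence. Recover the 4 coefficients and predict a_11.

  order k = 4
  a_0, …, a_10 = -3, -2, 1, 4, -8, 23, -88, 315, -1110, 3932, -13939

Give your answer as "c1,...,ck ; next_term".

  a_4 = -3·4 + 1·1 + -3·-2 + 1·-3 = -8
  a_5 = -3·-8 + 1·4 + -3·1 + 1·-2 = 23
  a_6 = -3·23 + 1·-8 + -3·4 + 1·1 = -88
  a_7 = -3·-88 + 1·23 + -3·-8 + 1·4 = 315
  a_8 = -3·315 + 1·-88 + -3·23 + 1·-8 = -1110
  a_9 = -3·-1110 + 1·315 + -3·-88 + 1·23 = 3932
  a_10 = -3·3932 + 1·-1110 + -3·315 + 1·-88 = -13939
  a_11 = -3·-13939 + 1·3932 + -3·-1110 + 1·315 = 49394

-3,1,-3,1 ; 49394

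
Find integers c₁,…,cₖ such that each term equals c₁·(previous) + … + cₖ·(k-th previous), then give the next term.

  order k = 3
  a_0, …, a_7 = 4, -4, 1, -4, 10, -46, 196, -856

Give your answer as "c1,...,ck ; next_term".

  a_3 = -4·1 + 2·-4 + 2·4 = -4
  a_4 = -4·-4 + 2·1 + 2·-4 = 10
  a_5 = -4·10 + 2·-4 + 2·1 = -46
  a_6 = -4·-46 + 2·10 + 2·-4 = 196
  a_7 = -4·196 + 2·-46 + 2·10 = -856
  a_8 = -4·-856 + 2·196 + 2·-46 = 3724

-4,2,2 ; 3724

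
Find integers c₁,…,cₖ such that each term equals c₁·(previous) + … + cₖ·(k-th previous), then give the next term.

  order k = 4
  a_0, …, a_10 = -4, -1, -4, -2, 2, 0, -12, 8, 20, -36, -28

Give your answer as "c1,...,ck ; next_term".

-1,-2,0,2 ; 116

  a_4 = -1·-2 + -2·-4 + 0·-1 + 2·-4 = 2
  a_5 = -1·2 + -2·-2 + 0·-4 + 2·-1 = 0
  a_6 = -1·0 + -2·2 + 0·-2 + 2·-4 = -12
  a_7 = -1·-12 + -2·0 + 0·2 + 2·-2 = 8
  a_8 = -1·8 + -2·-12 + 0·0 + 2·2 = 20
  a_9 = -1·20 + -2·8 + 0·-12 + 2·0 = -36
  a_10 = -1·-36 + -2·20 + 0·8 + 2·-12 = -28
  a_11 = -1·-28 + -2·-36 + 0·20 + 2·8 = 116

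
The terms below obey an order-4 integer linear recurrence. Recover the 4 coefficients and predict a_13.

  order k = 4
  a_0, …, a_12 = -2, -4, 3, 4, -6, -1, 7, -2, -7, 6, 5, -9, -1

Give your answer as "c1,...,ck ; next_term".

  a_4 = 0·4 + 0·3 + 1·-4 + 1·-2 = -6
  a_5 = 0·-6 + 0·4 + 1·3 + 1·-4 = -1
  a_6 = 0·-1 + 0·-6 + 1·4 + 1·3 = 7
  a_7 = 0·7 + 0·-1 + 1·-6 + 1·4 = -2
  a_8 = 0·-2 + 0·7 + 1·-1 + 1·-6 = -7
  a_9 = 0·-7 + 0·-2 + 1·7 + 1·-1 = 6
  a_10 = 0·6 + 0·-7 + 1·-2 + 1·7 = 5
  a_11 = 0·5 + 0·6 + 1·-7 + 1·-2 = -9
  a_12 = 0·-9 + 0·5 + 1·6 + 1·-7 = -1
  a_13 = 0·-1 + 0·-9 + 1·5 + 1·6 = 11

0,0,1,1 ; 11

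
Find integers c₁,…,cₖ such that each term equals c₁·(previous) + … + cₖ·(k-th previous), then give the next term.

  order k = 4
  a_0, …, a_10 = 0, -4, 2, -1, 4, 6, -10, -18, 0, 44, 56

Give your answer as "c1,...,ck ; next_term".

  a_4 = 0·-1 + -2·2 + -2·-4 + -2·0 = 4
  a_5 = 0·4 + -2·-1 + -2·2 + -2·-4 = 6
  a_6 = 0·6 + -2·4 + -2·-1 + -2·2 = -10
  a_7 = 0·-10 + -2·6 + -2·4 + -2·-1 = -18
  a_8 = 0·-18 + -2·-10 + -2·6 + -2·4 = 0
  a_9 = 0·0 + -2·-18 + -2·-10 + -2·6 = 44
  a_10 = 0·44 + -2·0 + -2·-18 + -2·-10 = 56
  a_11 = 0·56 + -2·44 + -2·0 + -2·-18 = -52

0,-2,-2,-2 ; -52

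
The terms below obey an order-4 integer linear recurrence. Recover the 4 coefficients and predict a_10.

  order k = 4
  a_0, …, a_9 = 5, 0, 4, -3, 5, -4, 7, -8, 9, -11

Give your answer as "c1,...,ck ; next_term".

  a_4 = 0·-3 + 0·4 + -1·0 + 1·5 = 5
  a_5 = 0·5 + 0·-3 + -1·4 + 1·0 = -4
  a_6 = 0·-4 + 0·5 + -1·-3 + 1·4 = 7
  a_7 = 0·7 + 0·-4 + -1·5 + 1·-3 = -8
  a_8 = 0·-8 + 0·7 + -1·-4 + 1·5 = 9
  a_9 = 0·9 + 0·-8 + -1·7 + 1·-4 = -11
  a_10 = 0·-11 + 0·9 + -1·-8 + 1·7 = 15

0,0,-1,1 ; 15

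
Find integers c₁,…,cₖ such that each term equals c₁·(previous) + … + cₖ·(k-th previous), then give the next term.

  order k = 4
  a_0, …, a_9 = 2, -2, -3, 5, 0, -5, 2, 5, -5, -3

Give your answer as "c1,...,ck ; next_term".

  a_4 = 0·5 + 0·-3 + 1·-2 + 1·2 = 0
  a_5 = 0·0 + 0·5 + 1·-3 + 1·-2 = -5
  a_6 = 0·-5 + 0·0 + 1·5 + 1·-3 = 2
  a_7 = 0·2 + 0·-5 + 1·0 + 1·5 = 5
  a_8 = 0·5 + 0·2 + 1·-5 + 1·0 = -5
  a_9 = 0·-5 + 0·5 + 1·2 + 1·-5 = -3
  a_10 = 0·-3 + 0·-5 + 1·5 + 1·2 = 7

0,0,1,1 ; 7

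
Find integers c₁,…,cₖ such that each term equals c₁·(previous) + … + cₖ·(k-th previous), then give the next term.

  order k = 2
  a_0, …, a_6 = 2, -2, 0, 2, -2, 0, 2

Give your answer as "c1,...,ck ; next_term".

  a_2 = -1·-2 + -1·2 = 0
  a_3 = -1·0 + -1·-2 = 2
  a_4 = -1·2 + -1·0 = -2
  a_5 = -1·-2 + -1·2 = 0
  a_6 = -1·0 + -1·-2 = 2
  a_7 = -1·2 + -1·0 = -2

-1,-1 ; -2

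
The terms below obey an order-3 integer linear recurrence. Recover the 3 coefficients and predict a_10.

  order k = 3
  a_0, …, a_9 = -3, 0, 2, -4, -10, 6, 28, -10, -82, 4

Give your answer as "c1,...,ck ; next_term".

  a_3 = 1·2 + -3·0 + 2·-3 = -4
  a_4 = 1·-4 + -3·2 + 2·0 = -10
  a_5 = 1·-10 + -3·-4 + 2·2 = 6
  a_6 = 1·6 + -3·-10 + 2·-4 = 28
  a_7 = 1·28 + -3·6 + 2·-10 = -10
  a_8 = 1·-10 + -3·28 + 2·6 = -82
  a_9 = 1·-82 + -3·-10 + 2·28 = 4
  a_10 = 1·4 + -3·-82 + 2·-10 = 230

1,-3,2 ; 230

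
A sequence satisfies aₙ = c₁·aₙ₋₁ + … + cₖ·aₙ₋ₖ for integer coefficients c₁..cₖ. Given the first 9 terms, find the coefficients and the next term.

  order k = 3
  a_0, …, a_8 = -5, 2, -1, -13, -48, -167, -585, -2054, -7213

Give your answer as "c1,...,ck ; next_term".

4,-2,1 ; -25329

  a_3 = 4·-1 + -2·2 + 1·-5 = -13
  a_4 = 4·-13 + -2·-1 + 1·2 = -48
  a_5 = 4·-48 + -2·-13 + 1·-1 = -167
  a_6 = 4·-167 + -2·-48 + 1·-13 = -585
  a_7 = 4·-585 + -2·-167 + 1·-48 = -2054
  a_8 = 4·-2054 + -2·-585 + 1·-167 = -7213
  a_9 = 4·-7213 + -2·-2054 + 1·-585 = -25329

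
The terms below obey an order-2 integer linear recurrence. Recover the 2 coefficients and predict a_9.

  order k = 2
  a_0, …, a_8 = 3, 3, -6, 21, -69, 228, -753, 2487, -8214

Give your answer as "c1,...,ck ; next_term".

-3,1 ; 27129

  a_2 = -3·3 + 1·3 = -6
  a_3 = -3·-6 + 1·3 = 21
  a_4 = -3·21 + 1·-6 = -69
  a_5 = -3·-69 + 1·21 = 228
  a_6 = -3·228 + 1·-69 = -753
  a_7 = -3·-753 + 1·228 = 2487
  a_8 = -3·2487 + 1·-753 = -8214
  a_9 = -3·-8214 + 1·2487 = 27129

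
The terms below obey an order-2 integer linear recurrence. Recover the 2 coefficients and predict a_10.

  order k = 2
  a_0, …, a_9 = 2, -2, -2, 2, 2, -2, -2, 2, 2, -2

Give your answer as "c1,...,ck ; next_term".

  a_2 = 0·-2 + -1·2 = -2
  a_3 = 0·-2 + -1·-2 = 2
  a_4 = 0·2 + -1·-2 = 2
  a_5 = 0·2 + -1·2 = -2
  a_6 = 0·-2 + -1·2 = -2
  a_7 = 0·-2 + -1·-2 = 2
  a_8 = 0·2 + -1·-2 = 2
  a_9 = 0·2 + -1·2 = -2
  a_10 = 0·-2 + -1·2 = -2

0,-1 ; -2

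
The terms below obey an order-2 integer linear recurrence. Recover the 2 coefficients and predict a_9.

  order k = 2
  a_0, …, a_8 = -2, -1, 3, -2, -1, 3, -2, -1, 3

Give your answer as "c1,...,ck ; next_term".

  a_2 = -1·-1 + -1·-2 = 3
  a_3 = -1·3 + -1·-1 = -2
  a_4 = -1·-2 + -1·3 = -1
  a_5 = -1·-1 + -1·-2 = 3
  a_6 = -1·3 + -1·-1 = -2
  a_7 = -1·-2 + -1·3 = -1
  a_8 = -1·-1 + -1·-2 = 3
  a_9 = -1·3 + -1·-1 = -2

-1,-1 ; -2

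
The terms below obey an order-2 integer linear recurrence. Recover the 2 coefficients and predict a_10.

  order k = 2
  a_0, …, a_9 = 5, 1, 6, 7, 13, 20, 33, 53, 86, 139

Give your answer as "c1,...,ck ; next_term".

  a_2 = 1·1 + 1·5 = 6
  a_3 = 1·6 + 1·1 = 7
  a_4 = 1·7 + 1·6 = 13
  a_5 = 1·13 + 1·7 = 20
  a_6 = 1·20 + 1·13 = 33
  a_7 = 1·33 + 1·20 = 53
  a_8 = 1·53 + 1·33 = 86
  a_9 = 1·86 + 1·53 = 139
  a_10 = 1·139 + 1·86 = 225

1,1 ; 225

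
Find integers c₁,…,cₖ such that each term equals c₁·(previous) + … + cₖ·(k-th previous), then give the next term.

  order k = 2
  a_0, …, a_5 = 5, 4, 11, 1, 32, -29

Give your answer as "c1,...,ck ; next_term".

  a_2 = -1·4 + 3·5 = 11
  a_3 = -1·11 + 3·4 = 1
  a_4 = -1·1 + 3·11 = 32
  a_5 = -1·32 + 3·1 = -29
  a_6 = -1·-29 + 3·32 = 125

-1,3 ; 125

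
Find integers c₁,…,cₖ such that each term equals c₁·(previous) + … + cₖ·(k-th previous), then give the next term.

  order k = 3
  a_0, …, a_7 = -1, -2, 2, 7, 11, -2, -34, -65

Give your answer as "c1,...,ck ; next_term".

1,-1,-3 ; -25

  a_3 = 1·2 + -1·-2 + -3·-1 = 7
  a_4 = 1·7 + -1·2 + -3·-2 = 11
  a_5 = 1·11 + -1·7 + -3·2 = -2
  a_6 = 1·-2 + -1·11 + -3·7 = -34
  a_7 = 1·-34 + -1·-2 + -3·11 = -65
  a_8 = 1·-65 + -1·-34 + -3·-2 = -25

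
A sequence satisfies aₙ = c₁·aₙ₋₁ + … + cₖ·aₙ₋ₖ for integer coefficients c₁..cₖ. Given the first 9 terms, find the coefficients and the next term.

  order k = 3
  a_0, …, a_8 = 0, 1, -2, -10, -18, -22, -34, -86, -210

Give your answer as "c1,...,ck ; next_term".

  a_3 = 3·-2 + -4·1 + 4·0 = -10
  a_4 = 3·-10 + -4·-2 + 4·1 = -18
  a_5 = 3·-18 + -4·-10 + 4·-2 = -22
  a_6 = 3·-22 + -4·-18 + 4·-10 = -34
  a_7 = 3·-34 + -4·-22 + 4·-18 = -86
  a_8 = 3·-86 + -4·-34 + 4·-22 = -210
  a_9 = 3·-210 + -4·-86 + 4·-34 = -422

3,-4,4 ; -422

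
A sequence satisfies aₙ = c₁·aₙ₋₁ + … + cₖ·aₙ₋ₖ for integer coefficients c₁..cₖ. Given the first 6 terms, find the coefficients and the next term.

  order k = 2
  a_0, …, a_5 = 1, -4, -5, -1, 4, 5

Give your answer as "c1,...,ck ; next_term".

1,-1 ; 1

  a_2 = 1·-4 + -1·1 = -5
  a_3 = 1·-5 + -1·-4 = -1
  a_4 = 1·-1 + -1·-5 = 4
  a_5 = 1·4 + -1·-1 = 5
  a_6 = 1·5 + -1·4 = 1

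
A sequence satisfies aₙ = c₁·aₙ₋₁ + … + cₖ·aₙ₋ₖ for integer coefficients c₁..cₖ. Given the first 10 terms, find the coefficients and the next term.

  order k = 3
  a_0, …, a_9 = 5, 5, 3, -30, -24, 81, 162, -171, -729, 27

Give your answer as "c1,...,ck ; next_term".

0,-3,-3 ; 2700

  a_3 = 0·3 + -3·5 + -3·5 = -30
  a_4 = 0·-30 + -3·3 + -3·5 = -24
  a_5 = 0·-24 + -3·-30 + -3·3 = 81
  a_6 = 0·81 + -3·-24 + -3·-30 = 162
  a_7 = 0·162 + -3·81 + -3·-24 = -171
  a_8 = 0·-171 + -3·162 + -3·81 = -729
  a_9 = 0·-729 + -3·-171 + -3·162 = 27
  a_10 = 0·27 + -3·-729 + -3·-171 = 2700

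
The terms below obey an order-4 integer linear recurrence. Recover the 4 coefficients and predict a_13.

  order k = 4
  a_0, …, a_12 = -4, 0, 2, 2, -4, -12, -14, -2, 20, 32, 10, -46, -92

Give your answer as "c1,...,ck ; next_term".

2,-2,0,1 ; -60

  a_4 = 2·2 + -2·2 + 0·0 + 1·-4 = -4
  a_5 = 2·-4 + -2·2 + 0·2 + 1·0 = -12
  a_6 = 2·-12 + -2·-4 + 0·2 + 1·2 = -14
  a_7 = 2·-14 + -2·-12 + 0·-4 + 1·2 = -2
  a_8 = 2·-2 + -2·-14 + 0·-12 + 1·-4 = 20
  a_9 = 2·20 + -2·-2 + 0·-14 + 1·-12 = 32
  a_10 = 2·32 + -2·20 + 0·-2 + 1·-14 = 10
  a_11 = 2·10 + -2·32 + 0·20 + 1·-2 = -46
  a_12 = 2·-46 + -2·10 + 0·32 + 1·20 = -92
  a_13 = 2·-92 + -2·-46 + 0·10 + 1·32 = -60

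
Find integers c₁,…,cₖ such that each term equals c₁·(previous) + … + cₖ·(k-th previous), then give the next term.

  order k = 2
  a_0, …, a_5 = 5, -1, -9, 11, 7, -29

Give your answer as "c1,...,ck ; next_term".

  a_2 = -1·-1 + -2·5 = -9
  a_3 = -1·-9 + -2·-1 = 11
  a_4 = -1·11 + -2·-9 = 7
  a_5 = -1·7 + -2·11 = -29
  a_6 = -1·-29 + -2·7 = 15

-1,-2 ; 15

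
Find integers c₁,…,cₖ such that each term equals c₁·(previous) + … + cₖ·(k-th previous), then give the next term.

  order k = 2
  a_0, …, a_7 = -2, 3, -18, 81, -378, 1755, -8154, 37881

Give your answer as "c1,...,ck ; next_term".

-4,3 ; -175986

  a_2 = -4·3 + 3·-2 = -18
  a_3 = -4·-18 + 3·3 = 81
  a_4 = -4·81 + 3·-18 = -378
  a_5 = -4·-378 + 3·81 = 1755
  a_6 = -4·1755 + 3·-378 = -8154
  a_7 = -4·-8154 + 3·1755 = 37881
  a_8 = -4·37881 + 3·-8154 = -175986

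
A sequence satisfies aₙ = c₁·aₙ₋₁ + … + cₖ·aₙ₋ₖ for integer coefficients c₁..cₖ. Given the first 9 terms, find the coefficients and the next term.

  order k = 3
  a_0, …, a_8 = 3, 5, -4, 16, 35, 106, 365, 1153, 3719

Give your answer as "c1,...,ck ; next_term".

2,3,3 ; 11992

  a_3 = 2·-4 + 3·5 + 3·3 = 16
  a_4 = 2·16 + 3·-4 + 3·5 = 35
  a_5 = 2·35 + 3·16 + 3·-4 = 106
  a_6 = 2·106 + 3·35 + 3·16 = 365
  a_7 = 2·365 + 3·106 + 3·35 = 1153
  a_8 = 2·1153 + 3·365 + 3·106 = 3719
  a_9 = 2·3719 + 3·1153 + 3·365 = 11992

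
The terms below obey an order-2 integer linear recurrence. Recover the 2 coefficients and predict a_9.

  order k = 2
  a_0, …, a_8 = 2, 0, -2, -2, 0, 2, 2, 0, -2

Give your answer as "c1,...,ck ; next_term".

  a_2 = 1·0 + -1·2 = -2
  a_3 = 1·-2 + -1·0 = -2
  a_4 = 1·-2 + -1·-2 = 0
  a_5 = 1·0 + -1·-2 = 2
  a_6 = 1·2 + -1·0 = 2
  a_7 = 1·2 + -1·2 = 0
  a_8 = 1·0 + -1·2 = -2
  a_9 = 1·-2 + -1·0 = -2

1,-1 ; -2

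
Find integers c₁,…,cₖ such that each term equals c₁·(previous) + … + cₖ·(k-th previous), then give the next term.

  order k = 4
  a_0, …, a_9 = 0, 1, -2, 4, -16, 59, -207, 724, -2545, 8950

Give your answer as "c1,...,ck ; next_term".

-3,1,-2,3 ; -31464

  a_4 = -3·4 + 1·-2 + -2·1 + 3·0 = -16
  a_5 = -3·-16 + 1·4 + -2·-2 + 3·1 = 59
  a_6 = -3·59 + 1·-16 + -2·4 + 3·-2 = -207
  a_7 = -3·-207 + 1·59 + -2·-16 + 3·4 = 724
  a_8 = -3·724 + 1·-207 + -2·59 + 3·-16 = -2545
  a_9 = -3·-2545 + 1·724 + -2·-207 + 3·59 = 8950
  a_10 = -3·8950 + 1·-2545 + -2·724 + 3·-207 = -31464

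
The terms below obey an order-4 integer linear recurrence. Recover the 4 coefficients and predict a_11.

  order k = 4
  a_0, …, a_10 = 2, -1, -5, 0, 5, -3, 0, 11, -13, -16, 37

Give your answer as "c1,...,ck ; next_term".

0,-2,1,-2 ; -3

  a_4 = 0·0 + -2·-5 + 1·-1 + -2·2 = 5
  a_5 = 0·5 + -2·0 + 1·-5 + -2·-1 = -3
  a_6 = 0·-3 + -2·5 + 1·0 + -2·-5 = 0
  a_7 = 0·0 + -2·-3 + 1·5 + -2·0 = 11
  a_8 = 0·11 + -2·0 + 1·-3 + -2·5 = -13
  a_9 = 0·-13 + -2·11 + 1·0 + -2·-3 = -16
  a_10 = 0·-16 + -2·-13 + 1·11 + -2·0 = 37
  a_11 = 0·37 + -2·-16 + 1·-13 + -2·11 = -3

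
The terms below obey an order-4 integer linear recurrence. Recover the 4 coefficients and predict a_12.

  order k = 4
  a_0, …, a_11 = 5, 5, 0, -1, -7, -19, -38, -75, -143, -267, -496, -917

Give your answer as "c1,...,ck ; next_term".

2,0,0,-1 ; -1691

  a_4 = 2·-1 + 0·0 + 0·5 + -1·5 = -7
  a_5 = 2·-7 + 0·-1 + 0·0 + -1·5 = -19
  a_6 = 2·-19 + 0·-7 + 0·-1 + -1·0 = -38
  a_7 = 2·-38 + 0·-19 + 0·-7 + -1·-1 = -75
  a_8 = 2·-75 + 0·-38 + 0·-19 + -1·-7 = -143
  a_9 = 2·-143 + 0·-75 + 0·-38 + -1·-19 = -267
  a_10 = 2·-267 + 0·-143 + 0·-75 + -1·-38 = -496
  a_11 = 2·-496 + 0·-267 + 0·-143 + -1·-75 = -917
  a_12 = 2·-917 + 0·-496 + 0·-267 + -1·-143 = -1691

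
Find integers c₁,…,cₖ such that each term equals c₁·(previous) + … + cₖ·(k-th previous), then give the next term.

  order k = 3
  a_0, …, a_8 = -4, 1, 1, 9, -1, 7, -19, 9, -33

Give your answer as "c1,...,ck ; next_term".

  a_3 = 0·1 + 1·1 + -2·-4 = 9
  a_4 = 0·9 + 1·1 + -2·1 = -1
  a_5 = 0·-1 + 1·9 + -2·1 = 7
  a_6 = 0·7 + 1·-1 + -2·9 = -19
  a_7 = 0·-19 + 1·7 + -2·-1 = 9
  a_8 = 0·9 + 1·-19 + -2·7 = -33
  a_9 = 0·-33 + 1·9 + -2·-19 = 47

0,1,-2 ; 47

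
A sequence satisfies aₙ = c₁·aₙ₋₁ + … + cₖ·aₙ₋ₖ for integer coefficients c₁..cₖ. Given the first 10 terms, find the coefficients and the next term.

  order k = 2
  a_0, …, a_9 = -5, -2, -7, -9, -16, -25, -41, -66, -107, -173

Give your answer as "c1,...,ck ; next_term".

1,1 ; -280

  a_2 = 1·-2 + 1·-5 = -7
  a_3 = 1·-7 + 1·-2 = -9
  a_4 = 1·-9 + 1·-7 = -16
  a_5 = 1·-16 + 1·-9 = -25
  a_6 = 1·-25 + 1·-16 = -41
  a_7 = 1·-41 + 1·-25 = -66
  a_8 = 1·-66 + 1·-41 = -107
  a_9 = 1·-107 + 1·-66 = -173
  a_10 = 1·-173 + 1·-107 = -280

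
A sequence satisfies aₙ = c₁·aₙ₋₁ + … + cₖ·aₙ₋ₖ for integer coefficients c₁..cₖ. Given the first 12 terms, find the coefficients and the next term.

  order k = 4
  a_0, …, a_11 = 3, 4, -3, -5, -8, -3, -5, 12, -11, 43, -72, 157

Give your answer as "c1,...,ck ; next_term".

  a_4 = -1·-5 + 2·-3 + -1·4 + -1·3 = -8
  a_5 = -1·-8 + 2·-5 + -1·-3 + -1·4 = -3
  a_6 = -1·-3 + 2·-8 + -1·-5 + -1·-3 = -5
  a_7 = -1·-5 + 2·-3 + -1·-8 + -1·-5 = 12
  a_8 = -1·12 + 2·-5 + -1·-3 + -1·-8 = -11
  a_9 = -1·-11 + 2·12 + -1·-5 + -1·-3 = 43
  a_10 = -1·43 + 2·-11 + -1·12 + -1·-5 = -72
  a_11 = -1·-72 + 2·43 + -1·-11 + -1·12 = 157
  a_12 = -1·157 + 2·-72 + -1·43 + -1·-11 = -333

-1,2,-1,-1 ; -333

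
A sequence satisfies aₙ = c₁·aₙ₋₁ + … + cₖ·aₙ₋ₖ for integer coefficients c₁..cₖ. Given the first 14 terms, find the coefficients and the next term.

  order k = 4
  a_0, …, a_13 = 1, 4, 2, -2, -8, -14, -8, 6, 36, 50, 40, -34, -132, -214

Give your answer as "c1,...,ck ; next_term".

  a_4 = 0·-2 + 1·2 + -2·4 + -2·1 = -8
  a_5 = 0·-8 + 1·-2 + -2·2 + -2·4 = -14
  a_6 = 0·-14 + 1·-8 + -2·-2 + -2·2 = -8
  a_7 = 0·-8 + 1·-14 + -2·-8 + -2·-2 = 6
  a_8 = 0·6 + 1·-8 + -2·-14 + -2·-8 = 36
  a_9 = 0·36 + 1·6 + -2·-8 + -2·-14 = 50
  a_10 = 0·50 + 1·36 + -2·6 + -2·-8 = 40
  a_11 = 0·40 + 1·50 + -2·36 + -2·6 = -34
  a_12 = 0·-34 + 1·40 + -2·50 + -2·36 = -132
  a_13 = 0·-132 + 1·-34 + -2·40 + -2·50 = -214
  a_14 = 0·-214 + 1·-132 + -2·-34 + -2·40 = -144

0,1,-2,-2 ; -144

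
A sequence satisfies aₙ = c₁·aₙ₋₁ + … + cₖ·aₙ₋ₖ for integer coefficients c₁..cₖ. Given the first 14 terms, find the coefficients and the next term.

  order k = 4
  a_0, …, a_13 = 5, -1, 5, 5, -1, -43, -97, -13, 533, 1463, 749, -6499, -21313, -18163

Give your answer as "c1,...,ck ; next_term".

  a_4 = 2·5 + -4·5 + -4·-1 + 1·5 = -1
  a_5 = 2·-1 + -4·5 + -4·5 + 1·-1 = -43
  a_6 = 2·-43 + -4·-1 + -4·5 + 1·5 = -97
  a_7 = 2·-97 + -4·-43 + -4·-1 + 1·5 = -13
  a_8 = 2·-13 + -4·-97 + -4·-43 + 1·-1 = 533
  a_9 = 2·533 + -4·-13 + -4·-97 + 1·-43 = 1463
  a_10 = 2·1463 + -4·533 + -4·-13 + 1·-97 = 749
  a_11 = 2·749 + -4·1463 + -4·533 + 1·-13 = -6499
  a_12 = 2·-6499 + -4·749 + -4·1463 + 1·533 = -21313
  a_13 = 2·-21313 + -4·-6499 + -4·749 + 1·1463 = -18163
  a_14 = 2·-18163 + -4·-21313 + -4·-6499 + 1·749 = 75671

2,-4,-4,1 ; 75671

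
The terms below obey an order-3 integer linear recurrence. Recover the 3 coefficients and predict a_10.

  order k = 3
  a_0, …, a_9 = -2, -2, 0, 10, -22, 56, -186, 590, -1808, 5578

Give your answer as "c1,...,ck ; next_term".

  a_3 = -3·0 + -1·-2 + -4·-2 = 10
  a_4 = -3·10 + -1·0 + -4·-2 = -22
  a_5 = -3·-22 + -1·10 + -4·0 = 56
  a_6 = -3·56 + -1·-22 + -4·10 = -186
  a_7 = -3·-186 + -1·56 + -4·-22 = 590
  a_8 = -3·590 + -1·-186 + -4·56 = -1808
  a_9 = -3·-1808 + -1·590 + -4·-186 = 5578
  a_10 = -3·5578 + -1·-1808 + -4·590 = -17286

-3,-1,-4 ; -17286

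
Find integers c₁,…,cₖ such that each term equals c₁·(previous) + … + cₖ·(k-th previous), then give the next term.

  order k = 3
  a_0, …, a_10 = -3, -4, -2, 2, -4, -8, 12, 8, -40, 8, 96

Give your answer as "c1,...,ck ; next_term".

  a_3 = 0·-2 + -2·-4 + 2·-3 = 2
  a_4 = 0·2 + -2·-2 + 2·-4 = -4
  a_5 = 0·-4 + -2·2 + 2·-2 = -8
  a_6 = 0·-8 + -2·-4 + 2·2 = 12
  a_7 = 0·12 + -2·-8 + 2·-4 = 8
  a_8 = 0·8 + -2·12 + 2·-8 = -40
  a_9 = 0·-40 + -2·8 + 2·12 = 8
  a_10 = 0·8 + -2·-40 + 2·8 = 96
  a_11 = 0·96 + -2·8 + 2·-40 = -96

0,-2,2 ; -96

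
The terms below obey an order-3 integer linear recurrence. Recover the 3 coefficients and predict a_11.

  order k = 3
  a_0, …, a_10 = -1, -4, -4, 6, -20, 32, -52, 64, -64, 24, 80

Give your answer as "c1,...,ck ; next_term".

  a_3 = -2·-4 + 0·-4 + 2·-1 = 6
  a_4 = -2·6 + 0·-4 + 2·-4 = -20
  a_5 = -2·-20 + 0·6 + 2·-4 = 32
  a_6 = -2·32 + 0·-20 + 2·6 = -52
  a_7 = -2·-52 + 0·32 + 2·-20 = 64
  a_8 = -2·64 + 0·-52 + 2·32 = -64
  a_9 = -2·-64 + 0·64 + 2·-52 = 24
  a_10 = -2·24 + 0·-64 + 2·64 = 80
  a_11 = -2·80 + 0·24 + 2·-64 = -288

-2,0,2 ; -288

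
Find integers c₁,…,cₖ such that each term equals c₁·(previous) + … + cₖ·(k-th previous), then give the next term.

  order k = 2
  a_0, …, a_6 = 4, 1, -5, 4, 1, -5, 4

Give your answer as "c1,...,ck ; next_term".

  a_2 = -1·1 + -1·4 = -5
  a_3 = -1·-5 + -1·1 = 4
  a_4 = -1·4 + -1·-5 = 1
  a_5 = -1·1 + -1·4 = -5
  a_6 = -1·-5 + -1·1 = 4
  a_7 = -1·4 + -1·-5 = 1

-1,-1 ; 1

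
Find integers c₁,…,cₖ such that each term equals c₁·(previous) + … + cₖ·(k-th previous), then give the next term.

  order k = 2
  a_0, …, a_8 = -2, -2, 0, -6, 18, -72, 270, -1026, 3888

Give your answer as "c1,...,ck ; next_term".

-3,3 ; -14742

  a_2 = -3·-2 + 3·-2 = 0
  a_3 = -3·0 + 3·-2 = -6
  a_4 = -3·-6 + 3·0 = 18
  a_5 = -3·18 + 3·-6 = -72
  a_6 = -3·-72 + 3·18 = 270
  a_7 = -3·270 + 3·-72 = -1026
  a_8 = -3·-1026 + 3·270 = 3888
  a_9 = -3·3888 + 3·-1026 = -14742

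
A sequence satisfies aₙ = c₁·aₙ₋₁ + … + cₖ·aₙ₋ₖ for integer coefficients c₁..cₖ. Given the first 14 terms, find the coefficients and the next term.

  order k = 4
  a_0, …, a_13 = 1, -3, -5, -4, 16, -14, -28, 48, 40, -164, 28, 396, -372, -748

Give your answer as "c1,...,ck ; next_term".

-1,-2,0,2 ; 1548

  a_4 = -1·-4 + -2·-5 + 0·-3 + 2·1 = 16
  a_5 = -1·16 + -2·-4 + 0·-5 + 2·-3 = -14
  a_6 = -1·-14 + -2·16 + 0·-4 + 2·-5 = -28
  a_7 = -1·-28 + -2·-14 + 0·16 + 2·-4 = 48
  a_8 = -1·48 + -2·-28 + 0·-14 + 2·16 = 40
  a_9 = -1·40 + -2·48 + 0·-28 + 2·-14 = -164
  a_10 = -1·-164 + -2·40 + 0·48 + 2·-28 = 28
  a_11 = -1·28 + -2·-164 + 0·40 + 2·48 = 396
  a_12 = -1·396 + -2·28 + 0·-164 + 2·40 = -372
  a_13 = -1·-372 + -2·396 + 0·28 + 2·-164 = -748
  a_14 = -1·-748 + -2·-372 + 0·396 + 2·28 = 1548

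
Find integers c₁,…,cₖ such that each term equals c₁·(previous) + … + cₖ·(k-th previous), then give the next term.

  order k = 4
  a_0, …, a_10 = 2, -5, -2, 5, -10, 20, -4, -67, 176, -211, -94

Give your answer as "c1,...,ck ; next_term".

-2,-3,0,-3 ; 1022

  a_4 = -2·5 + -3·-2 + 0·-5 + -3·2 = -10
  a_5 = -2·-10 + -3·5 + 0·-2 + -3·-5 = 20
  a_6 = -2·20 + -3·-10 + 0·5 + -3·-2 = -4
  a_7 = -2·-4 + -3·20 + 0·-10 + -3·5 = -67
  a_8 = -2·-67 + -3·-4 + 0·20 + -3·-10 = 176
  a_9 = -2·176 + -3·-67 + 0·-4 + -3·20 = -211
  a_10 = -2·-211 + -3·176 + 0·-67 + -3·-4 = -94
  a_11 = -2·-94 + -3·-211 + 0·176 + -3·-67 = 1022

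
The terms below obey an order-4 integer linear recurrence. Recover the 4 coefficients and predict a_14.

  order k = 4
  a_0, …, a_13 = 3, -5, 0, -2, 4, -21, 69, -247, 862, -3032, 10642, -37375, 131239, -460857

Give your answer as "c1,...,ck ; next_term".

  a_4 = -3·-2 + 2·0 + 1·-5 + 1·3 = 4
  a_5 = -3·4 + 2·-2 + 1·0 + 1·-5 = -21
  a_6 = -3·-21 + 2·4 + 1·-2 + 1·0 = 69
  a_7 = -3·69 + 2·-21 + 1·4 + 1·-2 = -247
  a_8 = -3·-247 + 2·69 + 1·-21 + 1·4 = 862
  a_9 = -3·862 + 2·-247 + 1·69 + 1·-21 = -3032
  a_10 = -3·-3032 + 2·862 + 1·-247 + 1·69 = 10642
  a_11 = -3·10642 + 2·-3032 + 1·862 + 1·-247 = -37375
  a_12 = -3·-37375 + 2·10642 + 1·-3032 + 1·862 = 131239
  a_13 = -3·131239 + 2·-37375 + 1·10642 + 1·-3032 = -460857
  a_14 = -3·-460857 + 2·131239 + 1·-37375 + 1·10642 = 1618316

-3,2,1,1 ; 1618316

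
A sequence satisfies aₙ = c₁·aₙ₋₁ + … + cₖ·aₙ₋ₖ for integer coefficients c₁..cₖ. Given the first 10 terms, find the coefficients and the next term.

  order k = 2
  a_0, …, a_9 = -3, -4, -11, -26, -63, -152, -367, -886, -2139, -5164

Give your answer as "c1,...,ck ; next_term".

  a_2 = 2·-4 + 1·-3 = -11
  a_3 = 2·-11 + 1·-4 = -26
  a_4 = 2·-26 + 1·-11 = -63
  a_5 = 2·-63 + 1·-26 = -152
  a_6 = 2·-152 + 1·-63 = -367
  a_7 = 2·-367 + 1·-152 = -886
  a_8 = 2·-886 + 1·-367 = -2139
  a_9 = 2·-2139 + 1·-886 = -5164
  a_10 = 2·-5164 + 1·-2139 = -12467

2,1 ; -12467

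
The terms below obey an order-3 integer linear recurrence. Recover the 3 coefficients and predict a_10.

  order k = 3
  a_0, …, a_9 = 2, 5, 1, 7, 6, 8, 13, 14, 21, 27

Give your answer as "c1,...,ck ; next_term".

0,1,1 ; 35

  a_3 = 0·1 + 1·5 + 1·2 = 7
  a_4 = 0·7 + 1·1 + 1·5 = 6
  a_5 = 0·6 + 1·7 + 1·1 = 8
  a_6 = 0·8 + 1·6 + 1·7 = 13
  a_7 = 0·13 + 1·8 + 1·6 = 14
  a_8 = 0·14 + 1·13 + 1·8 = 21
  a_9 = 0·21 + 1·14 + 1·13 = 27
  a_10 = 0·27 + 1·21 + 1·14 = 35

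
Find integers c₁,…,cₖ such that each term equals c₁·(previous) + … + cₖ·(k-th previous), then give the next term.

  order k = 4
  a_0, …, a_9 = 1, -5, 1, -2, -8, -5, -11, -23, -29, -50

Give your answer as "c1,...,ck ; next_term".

0,1,2,1 ; -86

  a_4 = 0·-2 + 1·1 + 2·-5 + 1·1 = -8
  a_5 = 0·-8 + 1·-2 + 2·1 + 1·-5 = -5
  a_6 = 0·-5 + 1·-8 + 2·-2 + 1·1 = -11
  a_7 = 0·-11 + 1·-5 + 2·-8 + 1·-2 = -23
  a_8 = 0·-23 + 1·-11 + 2·-5 + 1·-8 = -29
  a_9 = 0·-29 + 1·-23 + 2·-11 + 1·-5 = -50
  a_10 = 0·-50 + 1·-29 + 2·-23 + 1·-11 = -86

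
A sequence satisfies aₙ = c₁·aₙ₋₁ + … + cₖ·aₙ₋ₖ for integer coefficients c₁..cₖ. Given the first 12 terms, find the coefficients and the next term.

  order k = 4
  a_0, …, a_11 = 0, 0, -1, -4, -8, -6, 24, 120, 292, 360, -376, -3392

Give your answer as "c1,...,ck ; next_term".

  a_4 = 3·-4 + -4·-1 + -2·0 + -2·0 = -8
  a_5 = 3·-8 + -4·-4 + -2·-1 + -2·0 = -6
  a_6 = 3·-6 + -4·-8 + -2·-4 + -2·-1 = 24
  a_7 = 3·24 + -4·-6 + -2·-8 + -2·-4 = 120
  a_8 = 3·120 + -4·24 + -2·-6 + -2·-8 = 292
  a_9 = 3·292 + -4·120 + -2·24 + -2·-6 = 360
  a_10 = 3·360 + -4·292 + -2·120 + -2·24 = -376
  a_11 = 3·-376 + -4·360 + -2·292 + -2·120 = -3392
  a_12 = 3·-3392 + -4·-376 + -2·360 + -2·292 = -9976

3,-4,-2,-2 ; -9976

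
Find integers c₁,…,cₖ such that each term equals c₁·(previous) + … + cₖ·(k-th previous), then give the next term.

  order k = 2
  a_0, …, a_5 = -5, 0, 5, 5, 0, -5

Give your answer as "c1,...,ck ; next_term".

  a_2 = 1·0 + -1·-5 = 5
  a_3 = 1·5 + -1·0 = 5
  a_4 = 1·5 + -1·5 = 0
  a_5 = 1·0 + -1·5 = -5
  a_6 = 1·-5 + -1·0 = -5

1,-1 ; -5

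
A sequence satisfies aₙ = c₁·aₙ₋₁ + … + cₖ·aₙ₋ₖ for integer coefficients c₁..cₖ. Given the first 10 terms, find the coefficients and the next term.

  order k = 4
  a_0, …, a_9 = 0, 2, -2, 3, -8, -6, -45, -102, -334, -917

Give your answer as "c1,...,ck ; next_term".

2,4,-3,-4 ; -2684

  a_4 = 2·3 + 4·-2 + -3·2 + -4·0 = -8
  a_5 = 2·-8 + 4·3 + -3·-2 + -4·2 = -6
  a_6 = 2·-6 + 4·-8 + -3·3 + -4·-2 = -45
  a_7 = 2·-45 + 4·-6 + -3·-8 + -4·3 = -102
  a_8 = 2·-102 + 4·-45 + -3·-6 + -4·-8 = -334
  a_9 = 2·-334 + 4·-102 + -3·-45 + -4·-6 = -917
  a_10 = 2·-917 + 4·-334 + -3·-102 + -4·-45 = -2684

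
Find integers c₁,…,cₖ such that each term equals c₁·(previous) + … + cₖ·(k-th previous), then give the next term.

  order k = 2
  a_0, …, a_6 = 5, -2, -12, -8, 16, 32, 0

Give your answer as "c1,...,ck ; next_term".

  a_2 = 1·-2 + -2·5 = -12
  a_3 = 1·-12 + -2·-2 = -8
  a_4 = 1·-8 + -2·-12 = 16
  a_5 = 1·16 + -2·-8 = 32
  a_6 = 1·32 + -2·16 = 0
  a_7 = 1·0 + -2·32 = -64

1,-2 ; -64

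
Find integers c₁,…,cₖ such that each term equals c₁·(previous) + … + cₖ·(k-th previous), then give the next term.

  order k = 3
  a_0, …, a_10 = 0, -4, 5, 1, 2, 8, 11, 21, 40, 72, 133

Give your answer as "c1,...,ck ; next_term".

  a_3 = 1·5 + 1·-4 + 1·0 = 1
  a_4 = 1·1 + 1·5 + 1·-4 = 2
  a_5 = 1·2 + 1·1 + 1·5 = 8
  a_6 = 1·8 + 1·2 + 1·1 = 11
  a_7 = 1·11 + 1·8 + 1·2 = 21
  a_8 = 1·21 + 1·11 + 1·8 = 40
  a_9 = 1·40 + 1·21 + 1·11 = 72
  a_10 = 1·72 + 1·40 + 1·21 = 133
  a_11 = 1·133 + 1·72 + 1·40 = 245

1,1,1 ; 245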